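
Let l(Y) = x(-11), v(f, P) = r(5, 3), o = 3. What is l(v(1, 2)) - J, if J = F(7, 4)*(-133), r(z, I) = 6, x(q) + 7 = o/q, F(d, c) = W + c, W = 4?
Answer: 11624/11 ≈ 1056.7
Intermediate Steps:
F(d, c) = 4 + c
x(q) = -7 + 3/q
v(f, P) = 6
l(Y) = -80/11 (l(Y) = -7 + 3/(-11) = -7 + 3*(-1/11) = -7 - 3/11 = -80/11)
J = -1064 (J = (4 + 4)*(-133) = 8*(-133) = -1064)
l(v(1, 2)) - J = -80/11 - 1*(-1064) = -80/11 + 1064 = 11624/11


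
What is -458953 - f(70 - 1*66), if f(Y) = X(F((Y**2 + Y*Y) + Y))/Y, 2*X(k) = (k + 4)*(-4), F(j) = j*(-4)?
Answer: -459023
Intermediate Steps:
F(j) = -4*j
X(k) = -8 - 2*k (X(k) = ((k + 4)*(-4))/2 = ((4 + k)*(-4))/2 = (-16 - 4*k)/2 = -8 - 2*k)
f(Y) = (-8 + 8*Y + 16*Y**2)/Y (f(Y) = (-8 - (-8)*((Y**2 + Y*Y) + Y))/Y = (-8 - (-8)*((Y**2 + Y**2) + Y))/Y = (-8 - (-8)*(2*Y**2 + Y))/Y = (-8 - (-8)*(Y + 2*Y**2))/Y = (-8 - 2*(-8*Y**2 - 4*Y))/Y = (-8 + (8*Y + 16*Y**2))/Y = (-8 + 8*Y + 16*Y**2)/Y)
-458953 - f(70 - 1*66) = -458953 - (8 - 8/(70 - 1*66) + 16*(70 - 1*66)) = -458953 - (8 - 8/(70 - 66) + 16*(70 - 66)) = -458953 - (8 - 8/4 + 16*4) = -458953 - (8 - 8*1/4 + 64) = -458953 - (8 - 2 + 64) = -458953 - 1*70 = -458953 - 70 = -459023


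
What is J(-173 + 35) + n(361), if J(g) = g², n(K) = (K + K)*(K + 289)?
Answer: 488344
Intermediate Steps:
n(K) = 2*K*(289 + K) (n(K) = (2*K)*(289 + K) = 2*K*(289 + K))
J(-173 + 35) + n(361) = (-173 + 35)² + 2*361*(289 + 361) = (-138)² + 2*361*650 = 19044 + 469300 = 488344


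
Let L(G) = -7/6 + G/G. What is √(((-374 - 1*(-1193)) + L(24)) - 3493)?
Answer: I*√96270/6 ≈ 51.712*I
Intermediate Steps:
L(G) = -⅙ (L(G) = -7*⅙ + 1 = -7/6 + 1 = -⅙)
√(((-374 - 1*(-1193)) + L(24)) - 3493) = √(((-374 - 1*(-1193)) - ⅙) - 3493) = √(((-374 + 1193) - ⅙) - 3493) = √((819 - ⅙) - 3493) = √(4913/6 - 3493) = √(-16045/6) = I*√96270/6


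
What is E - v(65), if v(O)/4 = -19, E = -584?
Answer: -508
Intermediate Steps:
v(O) = -76 (v(O) = 4*(-19) = -76)
E - v(65) = -584 - 1*(-76) = -584 + 76 = -508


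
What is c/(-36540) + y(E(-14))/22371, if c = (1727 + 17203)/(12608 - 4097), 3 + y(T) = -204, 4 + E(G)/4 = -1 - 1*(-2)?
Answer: -719986829/77302229886 ≈ -0.0093139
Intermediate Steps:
E(G) = -12 (E(G) = -16 + 4*(-1 - 1*(-2)) = -16 + 4*(-1 + 2) = -16 + 4*1 = -16 + 4 = -12)
y(T) = -207 (y(T) = -3 - 204 = -207)
c = 6310/2837 (c = 18930/8511 = 18930*(1/8511) = 6310/2837 ≈ 2.2242)
c/(-36540) + y(E(-14))/22371 = (6310/2837)/(-36540) - 207/22371 = (6310/2837)*(-1/36540) - 207*1/22371 = -631/10366398 - 69/7457 = -719986829/77302229886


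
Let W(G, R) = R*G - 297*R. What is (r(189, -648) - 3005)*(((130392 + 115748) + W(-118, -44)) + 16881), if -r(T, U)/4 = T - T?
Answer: -845249405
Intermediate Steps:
W(G, R) = -297*R + G*R (W(G, R) = G*R - 297*R = -297*R + G*R)
r(T, U) = 0 (r(T, U) = -4*(T - T) = -4*0 = 0)
(r(189, -648) - 3005)*(((130392 + 115748) + W(-118, -44)) + 16881) = (0 - 3005)*(((130392 + 115748) - 44*(-297 - 118)) + 16881) = -3005*((246140 - 44*(-415)) + 16881) = -3005*((246140 + 18260) + 16881) = -3005*(264400 + 16881) = -3005*281281 = -845249405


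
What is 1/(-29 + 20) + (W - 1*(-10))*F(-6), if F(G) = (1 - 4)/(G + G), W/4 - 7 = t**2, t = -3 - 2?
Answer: 619/18 ≈ 34.389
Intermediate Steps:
t = -5
W = 128 (W = 28 + 4*(-5)**2 = 28 + 4*25 = 28 + 100 = 128)
F(G) = -3/(2*G) (F(G) = -3*1/(2*G) = -3/(2*G))
1/(-29 + 20) + (W - 1*(-10))*F(-6) = 1/(-29 + 20) + (128 - 1*(-10))*(-3/2/(-6)) = 1/(-9) + (128 + 10)*(-3/2*(-1/6)) = -1/9 + 138*(1/4) = -1/9 + 69/2 = 619/18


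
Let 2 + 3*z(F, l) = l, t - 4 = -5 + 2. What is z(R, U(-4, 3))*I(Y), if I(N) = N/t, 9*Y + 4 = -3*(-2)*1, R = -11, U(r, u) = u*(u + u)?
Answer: 32/27 ≈ 1.1852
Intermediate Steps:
t = 1 (t = 4 + (-5 + 2) = 4 - 3 = 1)
U(r, u) = 2*u**2 (U(r, u) = u*(2*u) = 2*u**2)
z(F, l) = -2/3 + l/3
Y = 2/9 (Y = -4/9 + (-3*(-2)*1)/9 = -4/9 + (6*1)/9 = -4/9 + (1/9)*6 = -4/9 + 2/3 = 2/9 ≈ 0.22222)
I(N) = N (I(N) = N/1 = N*1 = N)
z(R, U(-4, 3))*I(Y) = (-2/3 + (2*3**2)/3)*(2/9) = (-2/3 + (2*9)/3)*(2/9) = (-2/3 + (1/3)*18)*(2/9) = (-2/3 + 6)*(2/9) = (16/3)*(2/9) = 32/27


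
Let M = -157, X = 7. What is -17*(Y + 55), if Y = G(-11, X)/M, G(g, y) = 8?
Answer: -146659/157 ≈ -934.13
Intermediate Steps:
Y = -8/157 (Y = 8/(-157) = 8*(-1/157) = -8/157 ≈ -0.050955)
-17*(Y + 55) = -17*(-8/157 + 55) = -17*8627/157 = -146659/157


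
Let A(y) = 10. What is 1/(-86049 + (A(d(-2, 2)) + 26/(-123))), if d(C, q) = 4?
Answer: -123/10582823 ≈ -1.1623e-5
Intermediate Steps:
1/(-86049 + (A(d(-2, 2)) + 26/(-123))) = 1/(-86049 + (10 + 26/(-123))) = 1/(-86049 + (10 + 26*(-1/123))) = 1/(-86049 + (10 - 26/123)) = 1/(-86049 + 1204/123) = 1/(-10582823/123) = -123/10582823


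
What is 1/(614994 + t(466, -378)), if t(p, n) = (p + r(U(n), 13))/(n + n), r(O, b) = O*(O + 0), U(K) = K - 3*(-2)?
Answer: 378/232398307 ≈ 1.6265e-6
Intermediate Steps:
U(K) = 6 + K (U(K) = K + 6 = 6 + K)
r(O, b) = O² (r(O, b) = O*O = O²)
t(p, n) = (p + (6 + n)²)/(2*n) (t(p, n) = (p + (6 + n)²)/(n + n) = (p + (6 + n)²)/((2*n)) = (p + (6 + n)²)*(1/(2*n)) = (p + (6 + n)²)/(2*n))
1/(614994 + t(466, -378)) = 1/(614994 + (½)*(466 + (6 - 378)²)/(-378)) = 1/(614994 + (½)*(-1/378)*(466 + (-372)²)) = 1/(614994 + (½)*(-1/378)*(466 + 138384)) = 1/(614994 + (½)*(-1/378)*138850) = 1/(614994 - 69425/378) = 1/(232398307/378) = 378/232398307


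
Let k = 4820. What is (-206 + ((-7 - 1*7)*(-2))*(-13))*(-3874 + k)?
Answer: -539220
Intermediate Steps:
(-206 + ((-7 - 1*7)*(-2))*(-13))*(-3874 + k) = (-206 + ((-7 - 1*7)*(-2))*(-13))*(-3874 + 4820) = (-206 + ((-7 - 7)*(-2))*(-13))*946 = (-206 - 14*(-2)*(-13))*946 = (-206 + 28*(-13))*946 = (-206 - 364)*946 = -570*946 = -539220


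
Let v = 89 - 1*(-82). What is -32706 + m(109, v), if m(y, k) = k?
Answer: -32535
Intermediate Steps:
v = 171 (v = 89 + 82 = 171)
-32706 + m(109, v) = -32706 + 171 = -32535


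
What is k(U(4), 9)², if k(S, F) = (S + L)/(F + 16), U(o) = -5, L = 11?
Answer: 36/625 ≈ 0.057600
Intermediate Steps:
k(S, F) = (11 + S)/(16 + F) (k(S, F) = (S + 11)/(F + 16) = (11 + S)/(16 + F))
k(U(4), 9)² = ((11 - 5)/(16 + 9))² = (6/25)² = 36/625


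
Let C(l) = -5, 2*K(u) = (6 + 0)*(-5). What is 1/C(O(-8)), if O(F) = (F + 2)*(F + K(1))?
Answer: -⅕ ≈ -0.20000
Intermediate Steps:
K(u) = -15 (K(u) = ((6 + 0)*(-5))/2 = (6*(-5))/2 = (½)*(-30) = -15)
O(F) = (-15 + F)*(2 + F) (O(F) = (F + 2)*(F - 15) = (2 + F)*(-15 + F) = (-15 + F)*(2 + F))
1/C(O(-8)) = 1/(-5) = -⅕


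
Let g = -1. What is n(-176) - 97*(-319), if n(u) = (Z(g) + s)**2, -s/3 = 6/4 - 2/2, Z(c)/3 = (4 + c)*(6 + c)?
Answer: 131341/4 ≈ 32835.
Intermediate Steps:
Z(c) = 3*(4 + c)*(6 + c) (Z(c) = 3*((4 + c)*(6 + c)) = 3*(4 + c)*(6 + c))
s = -3/2 (s = -3*(6/4 - 2/2) = -3*(6*(1/4) - 2*1/2) = -3*(3/2 - 1) = -3*1/2 = -3/2 ≈ -1.5000)
n(u) = 7569/4 (n(u) = ((72 + 3*(-1)**2 + 30*(-1)) - 3/2)**2 = ((72 + 3*1 - 30) - 3/2)**2 = ((72 + 3 - 30) - 3/2)**2 = (45 - 3/2)**2 = (87/2)**2 = 7569/4)
n(-176) - 97*(-319) = 7569/4 - 97*(-319) = 7569/4 + 30943 = 131341/4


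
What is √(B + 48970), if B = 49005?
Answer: 5*√3919 ≈ 313.01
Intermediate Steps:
√(B + 48970) = √(49005 + 48970) = √97975 = 5*√3919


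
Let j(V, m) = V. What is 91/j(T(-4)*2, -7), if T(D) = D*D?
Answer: 91/32 ≈ 2.8438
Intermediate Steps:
T(D) = D**2
91/j(T(-4)*2, -7) = 91/(((-4)**2*2)) = 91/((16*2)) = 91/32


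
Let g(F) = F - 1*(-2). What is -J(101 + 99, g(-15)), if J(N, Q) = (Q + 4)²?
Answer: -81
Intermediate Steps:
g(F) = 2 + F (g(F) = F + 2 = 2 + F)
J(N, Q) = (4 + Q)²
-J(101 + 99, g(-15)) = -(4 + (2 - 15))² = -(4 - 13)² = -1*(-9)² = -1*81 = -81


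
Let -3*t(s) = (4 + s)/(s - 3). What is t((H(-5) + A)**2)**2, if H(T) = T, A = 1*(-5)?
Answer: 10816/84681 ≈ 0.12773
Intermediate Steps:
A = -5
t(s) = -(4 + s)/(3*(-3 + s)) (t(s) = -(4 + s)/(3*(s - 3)) = -(4 + s)/(3*(-3 + s)))
t((H(-5) + A)**2)**2 = ((-4 - (-5 - 5)**2)/(3*(-3 + (-5 - 5)**2)))**2 = ((-4 - 1*(-10)**2)/(3*(-3 + (-10)**2)))**2 = ((-4 - 1*100)/(3*(-3 + 100)))**2 = ((1/3)*(-4 - 100)/97)**2 = ((1/3)*(1/97)*(-104))**2 = (-104/291)**2 = 10816/84681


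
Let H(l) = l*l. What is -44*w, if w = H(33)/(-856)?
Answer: 11979/214 ≈ 55.977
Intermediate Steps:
H(l) = l²
w = -1089/856 (w = 33²/(-856) = 1089*(-1/856) = -1089/856 ≈ -1.2722)
-44*w = -44*(-1089/856) = 11979/214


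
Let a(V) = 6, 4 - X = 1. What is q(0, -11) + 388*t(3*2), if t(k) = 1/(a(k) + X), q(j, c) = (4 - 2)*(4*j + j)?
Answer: 388/9 ≈ 43.111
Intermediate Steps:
X = 3 (X = 4 - 1*1 = 4 - 1 = 3)
q(j, c) = 10*j (q(j, c) = 2*(5*j) = 10*j)
t(k) = ⅑ (t(k) = 1/(6 + 3) = 1/9 = ⅑)
q(0, -11) + 388*t(3*2) = 10*0 + 388*(⅑) = 0 + 388/9 = 388/9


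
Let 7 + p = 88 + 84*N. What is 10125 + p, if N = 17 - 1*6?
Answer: 11130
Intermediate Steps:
N = 11 (N = 17 - 6 = 11)
p = 1005 (p = -7 + (88 + 84*11) = -7 + (88 + 924) = -7 + 1012 = 1005)
10125 + p = 10125 + 1005 = 11130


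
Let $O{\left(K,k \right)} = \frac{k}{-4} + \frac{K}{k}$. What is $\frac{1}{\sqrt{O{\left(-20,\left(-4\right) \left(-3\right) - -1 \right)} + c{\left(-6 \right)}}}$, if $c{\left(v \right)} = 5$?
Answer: $\frac{2 \sqrt{143}}{11} \approx 2.1742$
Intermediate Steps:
$O{\left(K,k \right)} = - \frac{k}{4} + \frac{K}{k}$ ($O{\left(K,k \right)} = k \left(- \frac{1}{4}\right) + \frac{K}{k} = - \frac{k}{4} + \frac{K}{k}$)
$\frac{1}{\sqrt{O{\left(-20,\left(-4\right) \left(-3\right) - -1 \right)} + c{\left(-6 \right)}}} = \frac{1}{\sqrt{\left(- \frac{\left(-4\right) \left(-3\right) - -1}{4} - \frac{20}{\left(-4\right) \left(-3\right) - -1}\right) + 5}} = \frac{1}{\sqrt{\left(- \frac{12 + 1}{4} - \frac{20}{12 + 1}\right) + 5}} = \frac{1}{\sqrt{\left(\left(- \frac{1}{4}\right) 13 - \frac{20}{13}\right) + 5}} = \frac{1}{\sqrt{\left(- \frac{13}{4} - \frac{20}{13}\right) + 5}} = \frac{1}{\sqrt{- \frac{249}{52} + 5}} = \frac{1}{\sqrt{\frac{11}{52}}} = \frac{1}{\frac{1}{26} \sqrt{143}} = \frac{2 \sqrt{143}}{11}$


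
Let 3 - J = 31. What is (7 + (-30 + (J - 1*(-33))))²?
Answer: 324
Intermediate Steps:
J = -28 (J = 3 - 1*31 = 3 - 31 = -28)
(7 + (-30 + (J - 1*(-33))))² = (7 + (-30 + (-28 - 1*(-33))))² = (7 + (-30 + (-28 + 33)))² = (7 + (-30 + 5))² = (7 - 25)² = (-18)² = 324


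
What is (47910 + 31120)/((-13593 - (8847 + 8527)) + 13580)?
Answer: -79030/17387 ≈ -4.5453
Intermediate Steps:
(47910 + 31120)/((-13593 - (8847 + 8527)) + 13580) = 79030/((-13593 - 1*17374) + 13580) = 79030/((-13593 - 17374) + 13580) = 79030/(-30967 + 13580) = 79030/(-17387) = 79030*(-1/17387) = -79030/17387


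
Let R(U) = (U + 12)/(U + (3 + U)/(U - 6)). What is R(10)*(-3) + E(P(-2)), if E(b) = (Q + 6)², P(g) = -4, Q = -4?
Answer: -52/53 ≈ -0.98113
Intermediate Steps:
E(b) = 4 (E(b) = (-4 + 6)² = 2² = 4)
R(U) = (12 + U)/(U + (3 + U)/(-6 + U))
R(10)*(-3) + E(P(-2)) = ((-72 + 10² + 6*10)/(3 + 10² - 5*10))*(-3) + 4 = ((-72 + 100 + 60)/(3 + 100 - 50))*(-3) + 4 = (88/53)*(-3) + 4 = -264/53 + 4 = -52/53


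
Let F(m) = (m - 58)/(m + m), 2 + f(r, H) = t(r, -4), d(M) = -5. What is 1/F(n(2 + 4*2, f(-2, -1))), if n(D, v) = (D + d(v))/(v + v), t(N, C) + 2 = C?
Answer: 10/933 ≈ 0.010718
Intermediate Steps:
t(N, C) = -2 + C
f(r, H) = -8 (f(r, H) = -2 + (-2 - 4) = -2 - 6 = -8)
n(D, v) = (-5 + D)/(2*v) (n(D, v) = (D - 5)/(v + v) = (-5 + D)/((2*v)) = (-5 + D)*(1/(2*v)) = (-5 + D)/(2*v))
F(m) = (-58 + m)/(2*m) (F(m) = (-58 + m)/((2*m)) = (-58 + m)*(1/(2*m)) = (-58 + m)/(2*m))
1/F(n(2 + 4*2, f(-2, -1))) = 1/((-58 + (½)*(-5 + (2 + 4*2))/(-8))/(2*(((½)*(-5 + (2 + 4*2))/(-8))))) = 1/((-58 + (½)*(-⅛)*(-5 + (2 + 8)))/(2*(((½)*(-⅛)*(-5 + (2 + 8)))))) = 1/((-58 + (½)*(-⅛)*(-5 + 10))/(2*(((½)*(-⅛)*(-5 + 10))))) = 1/((-58 + (½)*(-⅛)*5)/(2*(((½)*(-⅛)*5)))) = 1/((-58 - 5/16)/(2*(-5/16))) = 1/((½)*(-16/5)*(-933/16)) = 1/(933/10) = 10/933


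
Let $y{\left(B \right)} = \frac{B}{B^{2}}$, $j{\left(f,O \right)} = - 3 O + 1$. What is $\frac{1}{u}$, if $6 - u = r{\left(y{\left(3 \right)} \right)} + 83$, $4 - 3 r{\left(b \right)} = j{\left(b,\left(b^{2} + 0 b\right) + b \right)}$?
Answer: $- \frac{9}{706} \approx -0.012748$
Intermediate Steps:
$j{\left(f,O \right)} = 1 - 3 O$
$y{\left(B \right)} = \frac{1}{B}$ ($y{\left(B \right)} = \frac{B}{B^{2}} = \frac{1}{B}$)
$r{\left(b \right)} = 1 + b + b^{2}$ ($r{\left(b \right)} = \frac{4}{3} - \frac{1 - 3 \left(\left(b^{2} + 0 b\right) + b\right)}{3} = \frac{4}{3} - \frac{1 - 3 \left(\left(b^{2} + 0\right) + b\right)}{3} = \frac{4}{3} - \frac{1 - 3 \left(b^{2} + b\right)}{3} = \frac{4}{3} - \frac{1 - 3 \left(b + b^{2}\right)}{3} = \frac{4}{3} - \frac{1 - \left(3 b + 3 b^{2}\right)}{3} = \frac{4}{3} - \frac{1 - 3 b - 3 b^{2}}{3} = \frac{4}{3} + \left(- \frac{1}{3} + b + b^{2}\right) = 1 + b + b^{2}$)
$u = - \frac{706}{9}$ ($u = 6 - \left(\left(1 + \frac{1 + \frac{1}{3}}{3}\right) + 83\right) = 6 - \left(\left(1 + \frac{1}{3} \cdot \frac{4}{3}\right) + 83\right) = 6 - \left(\left(1 + \frac{4}{9}\right) + 83\right) = 6 - \left(\frac{13}{9} + 83\right) = 6 - \frac{760}{9} = - \frac{706}{9} \approx -78.444$)
$\frac{1}{u} = \frac{1}{- \frac{706}{9}} = - \frac{9}{706}$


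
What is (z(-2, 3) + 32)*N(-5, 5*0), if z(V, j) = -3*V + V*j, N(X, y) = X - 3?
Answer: -256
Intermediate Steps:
N(X, y) = -3 + X
(z(-2, 3) + 32)*N(-5, 5*0) = (-2*(-3 + 3) + 32)*(-3 - 5) = (-2*0 + 32)*(-8) = (0 + 32)*(-8) = 32*(-8) = -256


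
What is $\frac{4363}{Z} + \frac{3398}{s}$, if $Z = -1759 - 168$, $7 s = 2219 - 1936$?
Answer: $\frac{44600893}{545341} \approx 81.785$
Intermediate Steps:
$s = \frac{283}{7}$ ($s = \frac{2219 - 1936}{7} = \frac{1}{7} \cdot 283 = \frac{283}{7} \approx 40.429$)
$Z = -1927$
$\frac{4363}{Z} + \frac{3398}{s} = \frac{4363}{-1927} + \frac{3398}{\frac{283}{7}} = 4363 \left(- \frac{1}{1927}\right) + 3398 \cdot \frac{7}{283} = - \frac{4363}{1927} + \frac{23786}{283} = \frac{44600893}{545341}$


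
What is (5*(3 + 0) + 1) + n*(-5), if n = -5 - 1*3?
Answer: 56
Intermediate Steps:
n = -8 (n = -5 - 3 = -8)
(5*(3 + 0) + 1) + n*(-5) = (5*(3 + 0) + 1) - 8*(-5) = (5*3 + 1) + 40 = (15 + 1) + 40 = 16 + 40 = 56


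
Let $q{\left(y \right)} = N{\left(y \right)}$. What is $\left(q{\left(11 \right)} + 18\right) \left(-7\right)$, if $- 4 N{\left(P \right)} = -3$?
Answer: $- \frac{525}{4} \approx -131.25$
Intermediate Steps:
$N{\left(P \right)} = \frac{3}{4}$ ($N{\left(P \right)} = \left(- \frac{1}{4}\right) \left(-3\right) = \frac{3}{4}$)
$q{\left(y \right)} = \frac{3}{4}$
$\left(q{\left(11 \right)} + 18\right) \left(-7\right) = \left(\frac{3}{4} + 18\right) \left(-7\right) = \frac{75}{4} \left(-7\right) = - \frac{525}{4}$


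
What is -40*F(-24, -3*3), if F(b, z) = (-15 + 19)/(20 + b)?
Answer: 40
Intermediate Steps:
F(b, z) = 4/(20 + b)
-40*F(-24, -3*3) = -160/(20 - 24) = -160/(-4) = -160*(-1)/4 = -40*(-1) = 40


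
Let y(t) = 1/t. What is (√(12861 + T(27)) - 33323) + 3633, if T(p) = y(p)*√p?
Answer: -29690 + √(115749 + √3)/3 ≈ -29577.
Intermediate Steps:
T(p) = p^(-½) (T(p) = √p/p = p^(-½))
(√(12861 + T(27)) - 33323) + 3633 = (√(12861 + 27^(-½)) - 33323) + 3633 = (√(12861 + √3/9) - 33323) + 3633 = (-33323 + √(12861 + √3/9)) + 3633 = -29690 + √(12861 + √3/9)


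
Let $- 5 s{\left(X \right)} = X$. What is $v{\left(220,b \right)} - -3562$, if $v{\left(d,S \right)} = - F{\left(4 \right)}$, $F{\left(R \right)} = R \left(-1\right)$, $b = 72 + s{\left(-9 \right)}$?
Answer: $3566$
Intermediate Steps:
$s{\left(X \right)} = - \frac{X}{5}$
$b = \frac{369}{5}$ ($b = 72 - - \frac{9}{5} = 72 + \frac{9}{5} = \frac{369}{5} \approx 73.8$)
$F{\left(R \right)} = - R$
$v{\left(d,S \right)} = 4$ ($v{\left(d,S \right)} = - \left(-1\right) 4 = \left(-1\right) \left(-4\right) = 4$)
$v{\left(220,b \right)} - -3562 = 4 - -3562 = 4 + 3562 = 3566$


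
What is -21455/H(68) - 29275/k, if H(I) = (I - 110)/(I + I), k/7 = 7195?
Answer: 2099397095/30219 ≈ 69473.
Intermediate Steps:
k = 50365 (k = 7*7195 = 50365)
H(I) = (-110 + I)/(2*I) (H(I) = (-110 + I)/((2*I)) = (-110 + I)*(1/(2*I)) = (-110 + I)/(2*I))
-21455/H(68) - 29275/k = -21455*136/(-110 + 68) - 29275/50365 = -21455/((½)*(1/68)*(-42)) - 29275*1/50365 = -21455/(-21/68) - 5855/10073 = -21455*(-68/21) - 5855/10073 = 208420/3 - 5855/10073 = 2099397095/30219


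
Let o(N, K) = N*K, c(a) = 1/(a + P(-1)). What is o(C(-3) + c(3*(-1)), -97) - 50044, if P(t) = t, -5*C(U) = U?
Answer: -1001559/20 ≈ -50078.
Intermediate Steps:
C(U) = -U/5
c(a) = 1/(-1 + a) (c(a) = 1/(a - 1) = 1/(-1 + a))
o(N, K) = K*N
o(C(-3) + c(3*(-1)), -97) - 50044 = -97*(-⅕*(-3) + 1/(-1 + 3*(-1))) - 50044 = -97*(⅗ + 1/(-1 - 3)) - 50044 = -97*(⅗ + 1/(-4)) - 50044 = -97*(⅗ - ¼) - 50044 = -97*7/20 - 50044 = -679/20 - 50044 = -1001559/20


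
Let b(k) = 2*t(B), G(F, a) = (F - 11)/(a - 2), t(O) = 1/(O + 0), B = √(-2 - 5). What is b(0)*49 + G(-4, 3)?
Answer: -15 - 14*I*√7 ≈ -15.0 - 37.041*I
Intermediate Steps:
B = I*√7 (B = √(-7) = I*√7 ≈ 2.6458*I)
t(O) = 1/O
G(F, a) = (-11 + F)/(-2 + a)
b(k) = -2*I*√7/7 (b(k) = 2/((I*√7)) = 2*(-I*√7/7) = -2*I*√7/7)
b(0)*49 + G(-4, 3) = -2*I*√7/7*49 + (-11 - 4)/(-2 + 3) = -14*I*√7 - 15/1 = -14*I*√7 + 1*(-15) = -14*I*√7 - 15 = -15 - 14*I*√7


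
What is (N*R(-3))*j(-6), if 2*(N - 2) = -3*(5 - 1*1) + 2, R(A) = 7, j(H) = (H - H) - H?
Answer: -126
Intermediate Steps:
j(H) = -H (j(H) = 0 - H = -H)
N = -3 (N = 2 + (-3*(5 - 1*1) + 2)/2 = 2 + (-3*(5 - 1) + 2)/2 = 2 + (-3*4 + 2)/2 = 2 + (-12 + 2)/2 = 2 + (½)*(-10) = 2 - 5 = -3)
(N*R(-3))*j(-6) = (-3*7)*(-1*(-6)) = -21*6 = -126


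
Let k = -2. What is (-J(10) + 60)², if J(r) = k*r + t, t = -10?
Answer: 8100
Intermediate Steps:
J(r) = -10 - 2*r (J(r) = -2*r - 10 = -10 - 2*r)
(-J(10) + 60)² = (-(-10 - 2*10) + 60)² = (-(-10 - 20) + 60)² = (-1*(-30) + 60)² = (30 + 60)² = 90² = 8100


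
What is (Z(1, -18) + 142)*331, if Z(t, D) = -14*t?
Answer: 42368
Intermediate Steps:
(Z(1, -18) + 142)*331 = (-14*1 + 142)*331 = (-14 + 142)*331 = 128*331 = 42368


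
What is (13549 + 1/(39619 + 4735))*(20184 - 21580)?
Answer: -419464738206/22177 ≈ -1.8914e+7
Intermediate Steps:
(13549 + 1/(39619 + 4735))*(20184 - 21580) = (13549 + 1/44354)*(-1396) = (600952347/44354)*(-1396) = -419464738206/22177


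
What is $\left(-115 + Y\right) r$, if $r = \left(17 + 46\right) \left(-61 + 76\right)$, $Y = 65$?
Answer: $-47250$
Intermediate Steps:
$r = 945$ ($r = 63 \cdot 15 = 945$)
$\left(-115 + Y\right) r = \left(-115 + 65\right) 945 = \left(-50\right) 945 = -47250$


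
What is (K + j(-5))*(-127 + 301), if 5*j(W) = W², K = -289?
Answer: -49416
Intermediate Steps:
j(W) = W²/5
(K + j(-5))*(-127 + 301) = (-289 + (⅕)*(-5)²)*(-127 + 301) = (-289 + (⅕)*25)*174 = (-289 + 5)*174 = -284*174 = -49416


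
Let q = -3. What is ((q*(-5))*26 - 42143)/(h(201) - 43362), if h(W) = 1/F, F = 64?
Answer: 2672192/2775167 ≈ 0.96289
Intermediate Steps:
h(W) = 1/64
((q*(-5))*26 - 42143)/(h(201) - 43362) = (-3*(-5)*26 - 42143)/(1/64 - 43362) = (15*26 - 42143)/(-2775167/64) = (390 - 42143)*(-64/2775167) = -41753*(-64/2775167) = 2672192/2775167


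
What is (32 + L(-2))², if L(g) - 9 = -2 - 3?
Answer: 1296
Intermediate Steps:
L(g) = 4 (L(g) = 9 + (-2 - 3) = 9 - 5 = 4)
(32 + L(-2))² = (32 + 4)² = 36² = 1296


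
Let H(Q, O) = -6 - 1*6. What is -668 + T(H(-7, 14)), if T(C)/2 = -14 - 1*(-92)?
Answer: -512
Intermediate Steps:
H(Q, O) = -12 (H(Q, O) = -6 - 6 = -12)
T(C) = 156 (T(C) = 2*(-14 - 1*(-92)) = 2*(-14 + 92) = 2*78 = 156)
-668 + T(H(-7, 14)) = -668 + 156 = -512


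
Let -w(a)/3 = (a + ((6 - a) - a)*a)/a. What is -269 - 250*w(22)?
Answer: -28019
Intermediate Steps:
w(a) = -3*(a + a*(6 - 2*a))/a (w(a) = -3*(a + ((6 - a) - a)*a)/a = -3*(a + (6 - 2*a)*a)/a = -3*(a + a*(6 - 2*a))/a)
-269 - 250*w(22) = -269 - 250*(-21 + 6*22) = -269 - 250*(-21 + 132) = -269 - 250*111 = -269 - 27750 = -28019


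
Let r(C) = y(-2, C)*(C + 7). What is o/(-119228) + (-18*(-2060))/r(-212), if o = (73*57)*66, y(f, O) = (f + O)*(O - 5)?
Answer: -3193661979/1384177466 ≈ -2.3073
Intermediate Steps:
y(f, O) = (-5 + O)*(O + f) (y(f, O) = (O + f)*(-5 + O) = (-5 + O)*(O + f))
r(C) = (7 + C)*(10 + C² - 7*C) (r(C) = (C² - 5*C - 5*(-2) + C*(-2))*(C + 7) = (C² - 5*C + 10 - 2*C)*(7 + C) = (10 + C² - 7*C)*(7 + C) = (7 + C)*(10 + C² - 7*C))
o = 274626 (o = 4161*66 = 274626)
o/(-119228) + (-18*(-2060))/r(-212) = 274626/(-119228) + (-18*(-2060))/(70 + (-212)³ - 39*(-212)) = 274626*(-1/119228) + 37080/(70 - 9528128 + 8268) = -137313/59614 + 37080/(-9519790) = -137313/59614 + 37080*(-1/9519790) = -137313/59614 - 3708/951979 = -3193661979/1384177466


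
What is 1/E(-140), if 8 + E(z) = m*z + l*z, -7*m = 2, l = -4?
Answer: 1/592 ≈ 0.0016892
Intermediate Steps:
m = -2/7 (m = -⅐*2 = -2/7 ≈ -0.28571)
E(z) = -8 - 30*z/7 (E(z) = -8 + (-2*z/7 - 4*z) = -8 - 30*z/7)
1/E(-140) = 1/(-8 - 30/7*(-140)) = 1/(-8 + 600) = 1/592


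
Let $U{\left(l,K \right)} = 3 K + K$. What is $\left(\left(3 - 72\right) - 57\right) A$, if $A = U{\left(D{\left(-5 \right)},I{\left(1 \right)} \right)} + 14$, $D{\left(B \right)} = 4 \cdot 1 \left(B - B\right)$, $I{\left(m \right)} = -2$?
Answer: $-756$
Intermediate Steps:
$D{\left(B \right)} = 0$ ($D{\left(B \right)} = 4 \cdot 0 = 0$)
$U{\left(l,K \right)} = 4 K$
$A = 6$ ($A = 4 \left(-2\right) + 14 = -8 + 14 = 6$)
$\left(\left(3 - 72\right) - 57\right) A = \left(\left(3 - 72\right) - 57\right) 6 = \left(-69 - 57\right) 6 = \left(-126\right) 6 = -756$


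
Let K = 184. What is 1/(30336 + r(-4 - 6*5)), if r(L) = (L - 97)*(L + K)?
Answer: 1/10686 ≈ 9.3580e-5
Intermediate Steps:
r(L) = (-97 + L)*(184 + L) (r(L) = (L - 97)*(L + 184) = (-97 + L)*(184 + L))
1/(30336 + r(-4 - 6*5)) = 1/(30336 + (-17848 + (-4 - 6*5)² + 87*(-4 - 6*5))) = 1/(30336 + (-17848 + (-4 - 30)² + 87*(-4 - 30))) = 1/(30336 + (-17848 + (-34)² + 87*(-34))) = 1/(30336 + (-17848 + 1156 - 2958)) = 1/(30336 - 19650) = 1/10686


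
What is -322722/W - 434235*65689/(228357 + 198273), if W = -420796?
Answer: -100023685115779/1496034979 ≈ -66859.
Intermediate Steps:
-322722/W - 434235*65689/(228357 + 198273) = -322722/(-420796) - 434235*65689/(228357 + 198273) = -322722*(-1/420796) - 434235/(426630*(1/65689)) = 161361/210398 - 434235/426630/65689 = 161361/210398 - 434235*65689/426630 = 161361/210398 - 1901630861/28442 = -100023685115779/1496034979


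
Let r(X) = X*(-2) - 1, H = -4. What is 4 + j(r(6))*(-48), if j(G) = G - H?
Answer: 436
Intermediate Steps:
r(X) = -1 - 2*X (r(X) = -2*X - 1 = -1 - 2*X)
j(G) = 4 + G (j(G) = G - 1*(-4) = G + 4 = 4 + G)
4 + j(r(6))*(-48) = 4 + (4 + (-1 - 2*6))*(-48) = 4 + (4 + (-1 - 12))*(-48) = 4 + (4 - 13)*(-48) = 4 - 9*(-48) = 4 + 432 = 436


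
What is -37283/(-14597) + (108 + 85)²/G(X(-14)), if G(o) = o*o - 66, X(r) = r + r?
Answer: 570492847/10480646 ≈ 54.433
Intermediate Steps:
X(r) = 2*r
G(o) = -66 + o² (G(o) = o² - 66 = -66 + o²)
-37283/(-14597) + (108 + 85)²/G(X(-14)) = -37283/(-14597) + (108 + 85)²/(-66 + (2*(-14))²) = -37283*(-1/14597) + 193²/(-66 + (-28)²) = 37283/14597 + 37249/(-66 + 784) = 37283/14597 + 37249/718 = 570492847/10480646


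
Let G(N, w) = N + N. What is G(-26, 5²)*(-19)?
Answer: 988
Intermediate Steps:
G(N, w) = 2*N
G(-26, 5²)*(-19) = (2*(-26))*(-19) = -52*(-19) = 988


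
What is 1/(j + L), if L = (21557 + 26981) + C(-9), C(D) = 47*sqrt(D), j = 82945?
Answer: 131483/17287799170 - 141*I/17287799170 ≈ 7.6055e-6 - 8.156e-9*I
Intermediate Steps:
L = 48538 + 141*I (L = (21557 + 26981) + 47*sqrt(-9) = 48538 + 47*(3*I) = 48538 + 141*I ≈ 48538.0 + 141.0*I)
1/(j + L) = 1/(82945 + (48538 + 141*I)) = 1/(131483 + 141*I) = (131483 - 141*I)/17287799170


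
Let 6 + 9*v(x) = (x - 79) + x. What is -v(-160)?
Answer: 45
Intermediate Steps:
v(x) = -85/9 + 2*x/9 (v(x) = -⅔ + ((x - 79) + x)/9 = -⅔ + ((-79 + x) + x)/9 = -⅔ + (-79 + 2*x)/9 = -⅔ + (-79/9 + 2*x/9) = -85/9 + 2*x/9)
-v(-160) = -(-85/9 + (2/9)*(-160)) = -(-85/9 - 320/9) = -1*(-45) = 45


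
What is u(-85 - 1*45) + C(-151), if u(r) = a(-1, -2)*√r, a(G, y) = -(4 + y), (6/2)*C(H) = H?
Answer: -151/3 - 2*I*√130 ≈ -50.333 - 22.803*I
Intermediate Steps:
C(H) = H/3
a(G, y) = -4 - y
u(r) = -2*√r (u(r) = (-4 - 1*(-2))*√r = (-4 + 2)*√r = -2*√r)
u(-85 - 1*45) + C(-151) = -2*√(-85 - 1*45) + (⅓)*(-151) = -2*√(-85 - 45) - 151/3 = -2*I*√130 - 151/3 = -151/3 - 2*I*√130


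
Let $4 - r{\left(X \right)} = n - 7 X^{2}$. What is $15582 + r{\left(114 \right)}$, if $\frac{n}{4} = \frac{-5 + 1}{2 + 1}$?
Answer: $\frac{319690}{3} \approx 1.0656 \cdot 10^{5}$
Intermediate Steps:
$n = - \frac{16}{3}$ ($n = 4 \frac{-5 + 1}{2 + 1} = 4 \left(- \frac{4}{3}\right) = - \frac{16}{3} \approx -5.3333$)
$r{\left(X \right)} = \frac{28}{3} + 7 X^{2}$ ($r{\left(X \right)} = 4 - \left(- \frac{16}{3} - 7 X^{2}\right) = 4 + \left(\frac{16}{3} + 7 X^{2}\right) = \frac{28}{3} + 7 X^{2}$)
$15582 + r{\left(114 \right)} = 15582 + \left(\frac{28}{3} + 7 \cdot 114^{2}\right) = 15582 + \left(\frac{28}{3} + 7 \cdot 12996\right) = 15582 + \left(\frac{28}{3} + 90972\right) = 15582 + \frac{272944}{3} = \frac{319690}{3}$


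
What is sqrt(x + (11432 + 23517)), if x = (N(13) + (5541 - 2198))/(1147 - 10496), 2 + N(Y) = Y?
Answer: sqrt(3054644084603)/9349 ≈ 186.95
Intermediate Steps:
N(Y) = -2 + Y
x = -3354/9349 (x = ((-2 + 13) + (5541 - 2198))/(1147 - 10496) = (11 + 3343)/(-9349) = 3354*(-1/9349) = -3354/9349 ≈ -0.35876)
sqrt(x + (11432 + 23517)) = sqrt(-3354/9349 + (11432 + 23517)) = sqrt(-3354/9349 + 34949) = sqrt(326734847/9349) = sqrt(3054644084603)/9349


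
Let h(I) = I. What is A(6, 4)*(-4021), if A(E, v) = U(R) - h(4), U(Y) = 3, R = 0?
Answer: 4021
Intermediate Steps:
A(E, v) = -1 (A(E, v) = 3 - 1*4 = 3 - 4 = -1)
A(6, 4)*(-4021) = -1*(-4021) = 4021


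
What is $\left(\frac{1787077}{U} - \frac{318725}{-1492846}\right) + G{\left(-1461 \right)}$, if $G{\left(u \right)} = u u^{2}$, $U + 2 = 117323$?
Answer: $- \frac{546187064659577510579}{175142185566} \approx -3.1185 \cdot 10^{9}$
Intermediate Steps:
$U = 117321$ ($U = -2 + 117323 = 117321$)
$G{\left(u \right)} = u^{3}$
$\left(\frac{1787077}{U} - \frac{318725}{-1492846}\right) + G{\left(-1461 \right)} = \left(\frac{1787077}{117321} - \frac{318725}{-1492846}\right) + \left(-1461\right)^{3} = \left(1787077 \cdot \frac{1}{117321} - - \frac{318725}{1492846}\right) - 3118535181 = \left(\frac{1787077}{117321} + \frac{318725}{1492846}\right) - 3118535181 = \frac{2705223886867}{175142185566} - 3118535181 = - \frac{546187064659577510579}{175142185566}$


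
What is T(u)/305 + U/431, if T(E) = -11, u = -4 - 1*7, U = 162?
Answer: 44669/131455 ≈ 0.33980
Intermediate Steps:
u = -11 (u = -4 - 7 = -11)
T(u)/305 + U/431 = -11/305 + 162/431 = 44669/131455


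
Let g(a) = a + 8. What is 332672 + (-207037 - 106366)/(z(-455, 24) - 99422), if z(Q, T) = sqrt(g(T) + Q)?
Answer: 3288405557065770/9884734507 + 940209*I*sqrt(47)/9884734507 ≈ 3.3268e+5 + 0.00065209*I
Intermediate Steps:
g(a) = 8 + a
z(Q, T) = sqrt(8 + Q + T) (z(Q, T) = sqrt((8 + T) + Q) = sqrt(8 + Q + T))
332672 + (-207037 - 106366)/(z(-455, 24) - 99422) = 332672 + (-207037 - 106366)/(sqrt(8 - 455 + 24) - 99422) = 332672 - 313403/(sqrt(-423) - 99422) = 332672 - 313403/(3*I*sqrt(47) - 99422) = 332672 - 313403/(-99422 + 3*I*sqrt(47))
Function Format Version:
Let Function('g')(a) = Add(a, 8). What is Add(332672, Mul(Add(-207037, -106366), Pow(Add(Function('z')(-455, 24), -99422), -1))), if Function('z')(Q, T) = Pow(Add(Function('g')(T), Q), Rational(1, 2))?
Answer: Add(Rational(3288405557065770, 9884734507), Mul(Rational(940209, 9884734507), I, Pow(47, Rational(1, 2)))) ≈ Add(3.3268e+5, Mul(0.00065209, I))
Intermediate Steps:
Function('g')(a) = Add(8, a)
Function('z')(Q, T) = Pow(Add(8, Q, T), Rational(1, 2)) (Function('z')(Q, T) = Pow(Add(Add(8, T), Q), Rational(1, 2)) = Pow(Add(8, Q, T), Rational(1, 2)))
Add(332672, Mul(Add(-207037, -106366), Pow(Add(Function('z')(-455, 24), -99422), -1))) = Add(332672, Mul(Add(-207037, -106366), Pow(Add(Pow(Add(8, -455, 24), Rational(1, 2)), -99422), -1))) = Add(332672, Mul(-313403, Pow(Add(Pow(-423, Rational(1, 2)), -99422), -1))) = Add(332672, Mul(-313403, Pow(Add(Mul(3, I, Pow(47, Rational(1, 2))), -99422), -1))) = Add(332672, Mul(-313403, Pow(Add(-99422, Mul(3, I, Pow(47, Rational(1, 2)))), -1)))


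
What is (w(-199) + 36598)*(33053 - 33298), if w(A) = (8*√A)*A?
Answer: -8966510 + 390040*I*√199 ≈ -8.9665e+6 + 5.5022e+6*I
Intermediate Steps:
w(A) = 8*A^(3/2)
(w(-199) + 36598)*(33053 - 33298) = (8*(-199)^(3/2) + 36598)*(33053 - 33298) = (8*(-199*I*√199) + 36598)*(-245) = (-1592*I*√199 + 36598)*(-245) = (36598 - 1592*I*√199)*(-245) = -8966510 + 390040*I*√199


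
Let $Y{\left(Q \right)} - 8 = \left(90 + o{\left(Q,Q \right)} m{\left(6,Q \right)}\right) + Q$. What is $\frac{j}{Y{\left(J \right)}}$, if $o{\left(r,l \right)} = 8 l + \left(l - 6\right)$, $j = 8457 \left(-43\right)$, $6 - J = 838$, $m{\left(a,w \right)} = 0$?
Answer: $\frac{363651}{734} \approx 495.44$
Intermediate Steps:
$J = -832$ ($J = 6 - 838 = -832$)
$j = -363651$
$o{\left(r,l \right)} = -6 + 9 l$ ($o{\left(r,l \right)} = 8 l + \left(l - 6\right) = 8 l + \left(-6 + l\right) = -6 + 9 l$)
$Y{\left(Q \right)} = 98 + Q$ ($Y{\left(Q \right)} = 8 + \left(\left(90 + \left(-6 + 9 Q\right) 0\right) + Q\right) = 8 + \left(\left(90 + 0\right) + Q\right) = 8 + \left(90 + Q\right) = 98 + Q$)
$\frac{j}{Y{\left(J \right)}} = - \frac{363651}{98 - 832} = - \frac{363651}{-734} = \left(-363651\right) \left(- \frac{1}{734}\right) = \frac{363651}{734}$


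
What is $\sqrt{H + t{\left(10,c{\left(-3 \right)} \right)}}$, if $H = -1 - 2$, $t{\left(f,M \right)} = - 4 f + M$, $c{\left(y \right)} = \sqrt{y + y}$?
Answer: $\sqrt{-43 + i \sqrt{6}} \approx 0.1867 + 6.5601 i$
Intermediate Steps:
$c{\left(y \right)} = \sqrt{2} \sqrt{y}$ ($c{\left(y \right)} = \sqrt{2 y} = \sqrt{2} \sqrt{y}$)
$t{\left(f,M \right)} = M - 4 f$
$H = -3$ ($H = -1 - 2 = -3$)
$\sqrt{H + t{\left(10,c{\left(-3 \right)} \right)}} = \sqrt{-3 + \left(\sqrt{2} \sqrt{-3} - 40\right)} = \sqrt{-3 - \left(40 - \sqrt{2} i \sqrt{3}\right)} = \sqrt{-3 - \left(40 - i \sqrt{6}\right)} = \sqrt{-43 + i \sqrt{6}}$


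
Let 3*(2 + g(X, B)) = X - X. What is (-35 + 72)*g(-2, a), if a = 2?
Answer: -74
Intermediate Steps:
g(X, B) = -2 (g(X, B) = -2 + (X - X)/3 = -2 + (⅓)*0 = -2 + 0 = -2)
(-35 + 72)*g(-2, a) = (-35 + 72)*(-2) = 37*(-2) = -74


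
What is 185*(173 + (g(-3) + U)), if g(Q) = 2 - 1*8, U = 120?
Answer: 53095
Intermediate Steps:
g(Q) = -6 (g(Q) = 2 - 8 = -6)
185*(173 + (g(-3) + U)) = 185*(173 + (-6 + 120)) = 185*(173 + 114) = 185*287 = 53095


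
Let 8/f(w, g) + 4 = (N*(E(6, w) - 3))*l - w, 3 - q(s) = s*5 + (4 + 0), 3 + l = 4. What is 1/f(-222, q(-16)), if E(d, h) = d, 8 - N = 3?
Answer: 233/8 ≈ 29.125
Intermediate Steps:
l = 1 (l = -3 + 4 = 1)
N = 5 (N = 8 - 1*3 = 8 - 3 = 5)
q(s) = -1 - 5*s (q(s) = 3 - (s*5 + (4 + 0)) = 3 - (5*s + 4) = 3 - (4 + 5*s) = 3 + (-4 - 5*s) = -1 - 5*s)
f(w, g) = 8/(11 - w) (f(w, g) = 8/(-4 + ((5*(6 - 3))*1 - w)) = 8/(-4 + ((5*3)*1 - w)) = 8/(-4 + (15*1 - w)) = 8/(-4 + (15 - w)) = 8/(11 - w))
1/f(-222, q(-16)) = 1/(-8/(-11 - 222)) = 1/(-8/(-233)) = 1/(-8*(-1/233)) = 1/(8/233) = 233/8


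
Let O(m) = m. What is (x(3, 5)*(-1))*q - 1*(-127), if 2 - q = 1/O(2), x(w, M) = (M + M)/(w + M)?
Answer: 1001/8 ≈ 125.13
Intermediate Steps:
x(w, M) = 2*M/(M + w) (x(w, M) = (2*M)/(M + w) = 2*M/(M + w))
q = 3/2 (q = 2 - 1/2 = 2 - 1*½ = 2 - ½ = 3/2 ≈ 1.5000)
(x(3, 5)*(-1))*q - 1*(-127) = ((2*5/(5 + 3))*(-1))*(3/2) - 1*(-127) = ((2*5/8)*(-1))*(3/2) + 127 = ((2*5*(⅛))*(-1))*(3/2) + 127 = ((5/4)*(-1))*(3/2) + 127 = -5/4*3/2 + 127 = -15/8 + 127 = 1001/8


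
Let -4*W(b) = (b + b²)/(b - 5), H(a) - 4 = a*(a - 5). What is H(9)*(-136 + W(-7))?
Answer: -5405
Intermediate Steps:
H(a) = 4 + a*(-5 + a) (H(a) = 4 + a*(a - 5) = 4 + a*(-5 + a))
W(b) = -(b + b²)/(4*(-5 + b)) (W(b) = -(b + b²)/(4*(b - 5)) = -(b + b²)/(4*(-5 + b)))
H(9)*(-136 + W(-7)) = (4 + 9² - 5*9)*(-136 - 1*(-7)*(1 - 7)/(-20 + 4*(-7))) = (4 + 81 - 45)*(-136 - 1*(-7)*(-6)/(-20 - 28)) = 40*(-136 - 1*(-7)*(-6)/(-48)) = 40*(-136 - 1*(-7)*(-1/48)*(-6)) = 40*(-136 + 7/8) = 40*(-1081/8) = -5405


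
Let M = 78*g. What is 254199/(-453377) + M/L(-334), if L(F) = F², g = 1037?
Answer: 4157214189/25288462306 ≈ 0.16439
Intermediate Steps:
M = 80886 (M = 78*1037 = 80886)
254199/(-453377) + M/L(-334) = 254199/(-453377) + 80886/((-334)²) = 254199*(-1/453377) + 80886/111556 = -254199/453377 + 80886*(1/111556) = -254199/453377 + 40443/55778 = 4157214189/25288462306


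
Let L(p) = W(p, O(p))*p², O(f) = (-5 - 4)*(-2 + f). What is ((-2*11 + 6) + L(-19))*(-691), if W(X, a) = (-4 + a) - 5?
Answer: -44890124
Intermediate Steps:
O(f) = 18 - 9*f (O(f) = -9*(-2 + f) = 18 - 9*f)
W(X, a) = -9 + a
L(p) = p²*(9 - 9*p) (L(p) = (-9 + (18 - 9*p))*p² = (9 - 9*p)*p² = p²*(9 - 9*p))
((-2*11 + 6) + L(-19))*(-691) = ((-2*11 + 6) + 9*(-19)²*(1 - 1*(-19)))*(-691) = ((-22 + 6) + 9*361*(1 + 19))*(-691) = (-16 + 9*361*20)*(-691) = (-16 + 64980)*(-691) = 64964*(-691) = -44890124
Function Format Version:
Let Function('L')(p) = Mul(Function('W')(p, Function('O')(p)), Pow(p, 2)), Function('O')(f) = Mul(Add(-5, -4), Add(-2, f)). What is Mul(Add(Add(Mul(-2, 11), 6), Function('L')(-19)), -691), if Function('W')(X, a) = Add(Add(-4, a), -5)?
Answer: -44890124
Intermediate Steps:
Function('O')(f) = Add(18, Mul(-9, f)) (Function('O')(f) = Mul(-9, Add(-2, f)) = Add(18, Mul(-9, f)))
Function('W')(X, a) = Add(-9, a)
Function('L')(p) = Mul(Pow(p, 2), Add(9, Mul(-9, p))) (Function('L')(p) = Mul(Add(-9, Add(18, Mul(-9, p))), Pow(p, 2)) = Mul(Add(9, Mul(-9, p)), Pow(p, 2)) = Mul(Pow(p, 2), Add(9, Mul(-9, p))))
Mul(Add(Add(Mul(-2, 11), 6), Function('L')(-19)), -691) = Mul(Add(Add(Mul(-2, 11), 6), Mul(9, Pow(-19, 2), Add(1, Mul(-1, -19)))), -691) = Mul(Add(Add(-22, 6), Mul(9, 361, Add(1, 19))), -691) = Mul(Add(-16, Mul(9, 361, 20)), -691) = Mul(Add(-16, 64980), -691) = Mul(64964, -691) = -44890124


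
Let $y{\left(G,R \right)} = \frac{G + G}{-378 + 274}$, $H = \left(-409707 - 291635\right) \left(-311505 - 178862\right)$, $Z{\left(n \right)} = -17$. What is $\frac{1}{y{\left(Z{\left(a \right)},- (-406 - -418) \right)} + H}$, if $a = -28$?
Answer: $\frac{52}{17883578570745} \approx 2.9077 \cdot 10^{-12}$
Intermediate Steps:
$H = 343914972514$ ($H = \left(-701342\right) \left(-490367\right) = 343914972514$)
$y{\left(G,R \right)} = - \frac{G}{52}$ ($y{\left(G,R \right)} = \frac{2 G}{-104} = 2 G \left(- \frac{1}{104}\right) = - \frac{G}{52}$)
$\frac{1}{y{\left(Z{\left(a \right)},- (-406 - -418) \right)} + H} = \frac{1}{\left(- \frac{1}{52}\right) \left(-17\right) + 343914972514} = \frac{1}{\frac{17}{52} + 343914972514} = \frac{1}{\frac{17883578570745}{52}} = \frac{52}{17883578570745}$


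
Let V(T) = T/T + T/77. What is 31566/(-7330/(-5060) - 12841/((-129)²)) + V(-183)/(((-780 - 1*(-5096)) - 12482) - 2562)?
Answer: 109781455686355679/2354386399596 ≈ 46629.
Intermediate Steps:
V(T) = 1 + T/77 (V(T) = 1 + T*(1/77) = 1 + T/77)
31566/(-7330/(-5060) - 12841/((-129)²)) + V(-183)/(((-780 - 1*(-5096)) - 12482) - 2562) = 31566/(-7330/(-5060) - 12841/((-129)²)) + (1 + (1/77)*(-183))/(((-780 - 1*(-5096)) - 12482) - 2562) = 31566/(-7330*(-1/5060) - 12841/16641) + (1 - 183/77)/(((-780 + 5096) - 12482) - 2562) = 31566/(733/506 - 12841*1/16641) - 106/(77*((4316 - 12482) - 2562)) = 31566/(733/506 - 12841/16641) - 106/(77*(-8166 - 2562)) = 31566/(5700307/8420346) - 106/77/(-10728) = 31566*(8420346/5700307) - 106/77*(-1/10728) = 265796641836/5700307 + 53/413028 = 109781455686355679/2354386399596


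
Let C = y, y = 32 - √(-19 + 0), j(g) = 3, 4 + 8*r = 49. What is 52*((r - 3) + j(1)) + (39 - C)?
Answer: 599/2 + I*√19 ≈ 299.5 + 4.3589*I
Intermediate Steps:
r = 45/8 (r = -½ + (⅛)*49 = -½ + 49/8 = 45/8 ≈ 5.6250)
y = 32 - I*√19 (y = 32 - √(-19) = 32 - I*√19 ≈ 32.0 - 4.3589*I)
C = 32 - I*√19 ≈ 32.0 - 4.3589*I
52*((r - 3) + j(1)) + (39 - C) = 52*((45/8 - 3) + 3) + (39 - (32 - I*√19)) = 52*(21/8 + 3) + (39 + (-32 + I*√19)) = 52*(45/8) + (7 + I*√19) = 585/2 + (7 + I*√19) = 599/2 + I*√19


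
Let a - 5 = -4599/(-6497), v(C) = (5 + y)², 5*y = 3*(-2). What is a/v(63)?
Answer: 12700/32129 ≈ 0.39528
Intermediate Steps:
y = -6/5 (y = (3*(-2))/5 = (⅕)*(-6) = -6/5 ≈ -1.2000)
v(C) = 361/25 (v(C) = (5 - 6/5)² = (19/5)² = 361/25)
a = 508/89 (a = 5 - 4599/(-6497) = 5 - 4599*(-1/6497) = 5 + 63/89 = 508/89 ≈ 5.7079)
a/v(63) = 508/(89*(361/25)) = (508/89)*(25/361) = 12700/32129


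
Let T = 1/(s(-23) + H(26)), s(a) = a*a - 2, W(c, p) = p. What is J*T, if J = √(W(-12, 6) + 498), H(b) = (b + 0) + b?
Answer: 2*√14/193 ≈ 0.038774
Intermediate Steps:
s(a) = -2 + a² (s(a) = a² - 2 = -2 + a²)
H(b) = 2*b (H(b) = b + b = 2*b)
T = 1/579 (T = 1/((-2 + (-23)²) + 2*26) = 1/((-2 + 529) + 52) = 1/(527 + 52) = 1/579 ≈ 0.0017271)
J = 6*√14 (J = √(6 + 498) = √504 = 6*√14 ≈ 22.450)
J*T = (6*√14)*(1/579) = 2*√14/193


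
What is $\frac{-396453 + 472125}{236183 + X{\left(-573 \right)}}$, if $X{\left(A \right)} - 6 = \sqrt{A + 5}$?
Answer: $\frac{17872894008}{55785244289} - \frac{151344 i \sqrt{142}}{55785244289} \approx 0.32039 - 3.2329 \cdot 10^{-5} i$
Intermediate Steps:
$X{\left(A \right)} = 6 + \sqrt{5 + A}$ ($X{\left(A \right)} = 6 + \sqrt{A + 5} = 6 + \sqrt{5 + A}$)
$\frac{-396453 + 472125}{236183 + X{\left(-573 \right)}} = \frac{-396453 + 472125}{236183 + \left(6 + \sqrt{5 - 573}\right)} = \frac{75672}{236183 + \left(6 + \sqrt{-568}\right)} = \frac{75672}{236183 + \left(6 + 2 i \sqrt{142}\right)} = \frac{75672}{236189 + 2 i \sqrt{142}}$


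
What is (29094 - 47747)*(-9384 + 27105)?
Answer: -330549813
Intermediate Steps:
(29094 - 47747)*(-9384 + 27105) = -18653*17721 = -330549813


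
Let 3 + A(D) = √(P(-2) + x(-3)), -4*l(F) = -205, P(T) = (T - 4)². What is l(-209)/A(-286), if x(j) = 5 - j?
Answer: 123/28 + 41*√11/14 ≈ 14.106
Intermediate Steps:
P(T) = (-4 + T)²
l(F) = 205/4 (l(F) = -¼*(-205) = 205/4)
A(D) = -3 + 2*√11 (A(D) = -3 + √((-4 - 2)² + (5 - 1*(-3))) = -3 + √((-6)² + (5 + 3)) = -3 + √(36 + 8) = -3 + √44 = -3 + 2*√11)
l(-209)/A(-286) = 205/(4*(-3 + 2*√11))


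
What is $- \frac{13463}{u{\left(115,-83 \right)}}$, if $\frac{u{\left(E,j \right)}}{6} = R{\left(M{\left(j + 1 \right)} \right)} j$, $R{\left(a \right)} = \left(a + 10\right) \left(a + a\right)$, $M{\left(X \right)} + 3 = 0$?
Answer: $- \frac{13463}{20916} \approx -0.64367$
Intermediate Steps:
$M{\left(X \right)} = -3$ ($M{\left(X \right)} = -3 + 0 = -3$)
$R{\left(a \right)} = 2 a \left(10 + a\right)$ ($R{\left(a \right)} = \left(10 + a\right) 2 a = 2 a \left(10 + a\right)$)
$u{\left(E,j \right)} = - 252 j$ ($u{\left(E,j \right)} = 6 \cdot 2 \left(-3\right) \left(10 - 3\right) j = 6 \cdot 2 \left(-3\right) 7 j = 6 \left(- 42 j\right) = - 252 j$)
$- \frac{13463}{u{\left(115,-83 \right)}} = - \frac{13463}{\left(-252\right) \left(-83\right)} = - \frac{13463}{20916}$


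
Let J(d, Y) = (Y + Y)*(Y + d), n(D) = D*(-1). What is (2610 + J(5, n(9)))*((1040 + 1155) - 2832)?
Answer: -1708434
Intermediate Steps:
n(D) = -D
J(d, Y) = 2*Y*(Y + d) (J(d, Y) = (2*Y)*(Y + d) = 2*Y*(Y + d))
(2610 + J(5, n(9)))*((1040 + 1155) - 2832) = (2610 + 2*(-1*9)*(-1*9 + 5))*((1040 + 1155) - 2832) = (2610 + 2*(-9)*(-9 + 5))*(2195 - 2832) = (2610 + 2*(-9)*(-4))*(-637) = (2610 + 72)*(-637) = 2682*(-637) = -1708434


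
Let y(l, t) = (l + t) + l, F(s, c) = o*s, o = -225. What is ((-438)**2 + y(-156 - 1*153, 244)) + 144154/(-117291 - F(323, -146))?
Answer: 4271240683/22308 ≈ 1.9147e+5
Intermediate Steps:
F(s, c) = -225*s
y(l, t) = t + 2*l
((-438)**2 + y(-156 - 1*153, 244)) + 144154/(-117291 - F(323, -146)) = ((-438)**2 + (244 + 2*(-156 - 1*153))) + 144154/(-117291 - (-225)*323) = (191844 + (244 + 2*(-156 - 153))) + 144154/(-117291 - 1*(-72675)) = (191844 + (244 + 2*(-309))) + 144154/(-117291 + 72675) = (191844 + (244 - 618)) + 144154/(-44616) = (191844 - 374) + 144154*(-1/44616) = 191470 - 72077/22308 = 4271240683/22308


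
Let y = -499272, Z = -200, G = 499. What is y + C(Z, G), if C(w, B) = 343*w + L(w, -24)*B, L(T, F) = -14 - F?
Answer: -562882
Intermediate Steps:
C(w, B) = 10*B + 343*w (C(w, B) = 343*w + (-14 - 1*(-24))*B = 343*w + (-14 + 24)*B = 343*w + 10*B = 10*B + 343*w)
y + C(Z, G) = -499272 + (10*499 + 343*(-200)) = -499272 + (4990 - 68600) = -499272 - 63610 = -562882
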